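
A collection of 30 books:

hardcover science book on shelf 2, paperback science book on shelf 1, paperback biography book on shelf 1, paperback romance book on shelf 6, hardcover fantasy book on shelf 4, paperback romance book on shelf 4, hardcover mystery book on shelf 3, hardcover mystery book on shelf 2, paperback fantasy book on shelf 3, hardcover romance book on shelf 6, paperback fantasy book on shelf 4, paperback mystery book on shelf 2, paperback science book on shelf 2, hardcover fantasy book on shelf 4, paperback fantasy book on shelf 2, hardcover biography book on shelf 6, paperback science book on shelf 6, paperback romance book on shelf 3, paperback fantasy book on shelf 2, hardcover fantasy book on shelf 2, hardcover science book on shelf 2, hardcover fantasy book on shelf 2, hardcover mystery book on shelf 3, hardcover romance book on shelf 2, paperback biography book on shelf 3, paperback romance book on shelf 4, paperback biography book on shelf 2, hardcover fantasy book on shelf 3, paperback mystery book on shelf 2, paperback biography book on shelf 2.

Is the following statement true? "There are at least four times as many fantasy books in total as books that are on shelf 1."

True

fantasy books: 9.
books on shelf 1: 2.
The claim requires 9 ≥ 4 × 2 = 8, which holds.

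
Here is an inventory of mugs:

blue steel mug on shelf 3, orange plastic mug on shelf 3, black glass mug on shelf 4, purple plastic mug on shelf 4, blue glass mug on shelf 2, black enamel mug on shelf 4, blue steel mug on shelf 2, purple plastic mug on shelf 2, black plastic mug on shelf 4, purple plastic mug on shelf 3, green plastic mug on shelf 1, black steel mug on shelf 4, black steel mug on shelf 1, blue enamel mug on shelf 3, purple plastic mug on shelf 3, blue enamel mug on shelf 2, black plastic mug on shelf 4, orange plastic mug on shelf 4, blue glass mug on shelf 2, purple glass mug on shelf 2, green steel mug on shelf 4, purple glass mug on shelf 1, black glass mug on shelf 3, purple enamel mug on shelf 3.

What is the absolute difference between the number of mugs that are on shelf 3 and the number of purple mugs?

0

mugs on shelf 3: 7. purple mugs: 7.
|7 − 7| = 7 − 7 = 0.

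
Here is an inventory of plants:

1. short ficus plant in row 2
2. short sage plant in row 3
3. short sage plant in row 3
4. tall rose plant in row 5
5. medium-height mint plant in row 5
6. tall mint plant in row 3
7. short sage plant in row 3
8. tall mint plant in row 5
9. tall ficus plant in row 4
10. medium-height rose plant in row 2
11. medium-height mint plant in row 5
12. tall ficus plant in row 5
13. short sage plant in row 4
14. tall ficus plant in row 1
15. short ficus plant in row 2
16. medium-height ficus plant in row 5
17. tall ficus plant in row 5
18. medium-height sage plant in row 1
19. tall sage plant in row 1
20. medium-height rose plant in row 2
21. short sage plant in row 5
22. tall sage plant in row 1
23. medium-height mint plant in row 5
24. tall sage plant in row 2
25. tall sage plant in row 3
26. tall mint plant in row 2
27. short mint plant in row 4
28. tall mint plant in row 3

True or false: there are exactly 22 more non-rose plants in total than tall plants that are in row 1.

True

non-rose plants: 25.
tall plants in row 1: 3.
The claim requires 25 − 3 (= 22) to equal 22, which holds.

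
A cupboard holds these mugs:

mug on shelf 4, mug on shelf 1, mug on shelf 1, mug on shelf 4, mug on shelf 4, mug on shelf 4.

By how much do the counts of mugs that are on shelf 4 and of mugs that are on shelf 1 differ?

mugs on shelf 4: 4. mugs on shelf 1: 2.
|4 − 2| = 4 − 2 = 2.

2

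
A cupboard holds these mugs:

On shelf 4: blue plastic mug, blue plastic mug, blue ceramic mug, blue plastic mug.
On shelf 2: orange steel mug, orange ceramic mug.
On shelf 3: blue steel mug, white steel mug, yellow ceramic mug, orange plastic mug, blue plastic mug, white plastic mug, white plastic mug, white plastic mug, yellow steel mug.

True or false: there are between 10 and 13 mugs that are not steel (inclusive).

True

There are 11 mugs that are not steel.
The claim requires 10 ≤ 11 ≤ 13, which holds.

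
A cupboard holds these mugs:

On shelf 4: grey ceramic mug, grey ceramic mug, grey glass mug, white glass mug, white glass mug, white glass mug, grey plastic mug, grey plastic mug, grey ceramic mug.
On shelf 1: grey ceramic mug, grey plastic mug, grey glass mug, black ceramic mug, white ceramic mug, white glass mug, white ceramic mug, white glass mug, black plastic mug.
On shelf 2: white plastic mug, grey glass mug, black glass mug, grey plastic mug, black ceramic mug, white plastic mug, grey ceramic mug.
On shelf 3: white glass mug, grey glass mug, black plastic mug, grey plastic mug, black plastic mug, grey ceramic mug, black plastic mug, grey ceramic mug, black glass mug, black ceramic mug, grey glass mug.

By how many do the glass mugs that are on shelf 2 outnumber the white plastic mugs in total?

glass mugs on shelf 2: 2.
white plastic mugs: 2.
2 − 2 = 0.

0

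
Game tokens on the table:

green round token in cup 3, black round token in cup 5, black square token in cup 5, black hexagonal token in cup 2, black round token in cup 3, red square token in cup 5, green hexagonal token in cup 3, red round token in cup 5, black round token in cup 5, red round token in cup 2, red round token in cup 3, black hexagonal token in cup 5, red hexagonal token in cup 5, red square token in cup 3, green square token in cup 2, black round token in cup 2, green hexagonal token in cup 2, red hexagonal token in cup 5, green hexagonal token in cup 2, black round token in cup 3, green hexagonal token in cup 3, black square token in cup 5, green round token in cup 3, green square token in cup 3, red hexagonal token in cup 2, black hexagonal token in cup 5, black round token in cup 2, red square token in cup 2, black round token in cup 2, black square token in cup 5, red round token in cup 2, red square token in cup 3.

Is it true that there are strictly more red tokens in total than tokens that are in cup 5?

False

red tokens: 11.
tokens in cup 5: 11.
The claim requires 11 > 11, which does not hold.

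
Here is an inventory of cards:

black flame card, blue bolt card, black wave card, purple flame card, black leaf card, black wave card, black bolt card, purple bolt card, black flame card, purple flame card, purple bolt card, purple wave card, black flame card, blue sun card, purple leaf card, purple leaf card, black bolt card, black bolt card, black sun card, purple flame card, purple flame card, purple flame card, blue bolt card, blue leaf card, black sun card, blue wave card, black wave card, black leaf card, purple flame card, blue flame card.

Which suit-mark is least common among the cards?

Counts by suit-mark: flame 10, bolt 7, wave 5, leaf 5, sun 3.
The minimum is 3, held uniquely by sun.

sun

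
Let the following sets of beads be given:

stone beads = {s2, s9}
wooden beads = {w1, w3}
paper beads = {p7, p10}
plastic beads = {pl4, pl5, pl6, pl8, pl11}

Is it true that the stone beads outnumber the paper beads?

stone beads: 2.
paper beads: 2.
The claim requires 2 > 2, which does not hold.

False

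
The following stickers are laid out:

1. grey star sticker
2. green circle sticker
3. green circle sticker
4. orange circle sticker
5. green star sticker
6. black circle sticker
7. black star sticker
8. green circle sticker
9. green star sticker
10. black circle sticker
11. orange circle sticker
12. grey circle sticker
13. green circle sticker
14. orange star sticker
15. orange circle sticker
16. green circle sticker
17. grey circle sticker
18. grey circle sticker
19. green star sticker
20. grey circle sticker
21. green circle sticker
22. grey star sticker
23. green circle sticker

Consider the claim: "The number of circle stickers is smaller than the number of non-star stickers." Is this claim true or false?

circle stickers: 16.
non-star stickers: 16.
The claim requires 16 < 16, which does not hold.

False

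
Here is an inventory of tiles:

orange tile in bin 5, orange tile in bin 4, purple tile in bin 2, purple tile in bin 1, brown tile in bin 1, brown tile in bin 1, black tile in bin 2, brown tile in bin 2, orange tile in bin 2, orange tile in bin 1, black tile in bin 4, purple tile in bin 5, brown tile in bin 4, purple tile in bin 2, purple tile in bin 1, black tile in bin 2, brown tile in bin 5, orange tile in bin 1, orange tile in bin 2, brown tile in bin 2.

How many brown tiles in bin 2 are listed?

2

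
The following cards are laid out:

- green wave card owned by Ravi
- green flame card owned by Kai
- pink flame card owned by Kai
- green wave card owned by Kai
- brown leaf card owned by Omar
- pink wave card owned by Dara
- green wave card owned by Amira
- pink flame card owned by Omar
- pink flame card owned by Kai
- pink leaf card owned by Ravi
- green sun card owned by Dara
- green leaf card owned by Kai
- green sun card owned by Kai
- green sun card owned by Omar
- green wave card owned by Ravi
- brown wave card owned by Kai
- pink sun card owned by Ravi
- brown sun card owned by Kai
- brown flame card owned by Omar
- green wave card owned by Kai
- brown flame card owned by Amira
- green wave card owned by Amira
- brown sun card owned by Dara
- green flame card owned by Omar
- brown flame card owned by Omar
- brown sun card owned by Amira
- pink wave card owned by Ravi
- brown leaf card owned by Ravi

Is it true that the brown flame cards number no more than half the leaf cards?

False

There are 3 brown flame cards.
There are 4 leaf cards.
The claim requires 2 × 3 = 6 ≤ 4, which does not hold.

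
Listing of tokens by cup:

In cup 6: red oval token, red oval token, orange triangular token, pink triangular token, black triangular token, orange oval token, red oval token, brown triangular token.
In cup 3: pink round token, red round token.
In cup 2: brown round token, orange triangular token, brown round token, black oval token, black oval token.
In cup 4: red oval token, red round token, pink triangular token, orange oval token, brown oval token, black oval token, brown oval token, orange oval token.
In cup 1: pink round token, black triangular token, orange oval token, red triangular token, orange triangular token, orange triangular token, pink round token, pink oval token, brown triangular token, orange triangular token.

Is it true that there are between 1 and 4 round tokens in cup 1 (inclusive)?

True

round tokens in cup 1: 2.
The claim requires 1 ≤ 2 ≤ 4, which holds.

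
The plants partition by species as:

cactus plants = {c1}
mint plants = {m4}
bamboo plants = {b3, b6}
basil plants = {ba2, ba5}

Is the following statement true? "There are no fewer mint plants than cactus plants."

|mint plants| = 1.
|cactus plants| = 1.
The claim requires 1 ≥ 1, which holds.

True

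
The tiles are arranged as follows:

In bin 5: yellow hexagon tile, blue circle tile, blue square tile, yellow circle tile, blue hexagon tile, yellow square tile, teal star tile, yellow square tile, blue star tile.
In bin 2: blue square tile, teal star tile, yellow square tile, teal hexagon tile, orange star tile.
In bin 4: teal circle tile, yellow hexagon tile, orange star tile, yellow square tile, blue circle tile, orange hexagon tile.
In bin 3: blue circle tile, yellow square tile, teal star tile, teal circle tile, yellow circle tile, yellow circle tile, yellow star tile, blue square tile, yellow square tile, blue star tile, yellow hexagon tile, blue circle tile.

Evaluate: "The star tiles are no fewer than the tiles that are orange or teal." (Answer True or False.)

There are 8 star tiles.
There are 9 tiles that are orange or teal.
The claim requires 8 ≥ 9, which does not hold.

False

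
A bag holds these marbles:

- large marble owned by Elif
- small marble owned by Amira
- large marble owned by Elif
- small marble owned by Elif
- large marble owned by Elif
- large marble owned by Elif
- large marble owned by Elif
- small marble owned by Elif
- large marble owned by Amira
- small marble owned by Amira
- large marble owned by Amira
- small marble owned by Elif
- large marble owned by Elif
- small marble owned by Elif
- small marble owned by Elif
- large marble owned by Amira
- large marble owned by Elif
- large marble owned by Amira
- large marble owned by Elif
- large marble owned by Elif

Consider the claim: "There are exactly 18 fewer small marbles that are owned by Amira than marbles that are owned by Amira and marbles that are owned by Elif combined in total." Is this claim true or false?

True

Count of small marbles owned by Amira: 2.
marbles owned by Amira: 6; marbles owned by Elif: 14; combined: 6 + 14 = 20.
The claim requires 20 − 2 (= 18) to equal 18, which holds.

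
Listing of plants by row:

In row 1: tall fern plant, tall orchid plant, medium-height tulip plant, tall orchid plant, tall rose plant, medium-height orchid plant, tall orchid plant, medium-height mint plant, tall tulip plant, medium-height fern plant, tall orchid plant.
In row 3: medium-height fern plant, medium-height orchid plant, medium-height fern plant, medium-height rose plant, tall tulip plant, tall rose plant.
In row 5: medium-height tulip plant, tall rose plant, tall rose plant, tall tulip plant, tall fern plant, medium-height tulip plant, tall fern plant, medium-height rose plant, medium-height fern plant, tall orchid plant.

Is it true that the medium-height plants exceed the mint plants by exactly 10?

False

medium-height plants: 12.
mint plants: 1.
The claim requires 12 − 1 (= 11) to equal 10, which does not hold.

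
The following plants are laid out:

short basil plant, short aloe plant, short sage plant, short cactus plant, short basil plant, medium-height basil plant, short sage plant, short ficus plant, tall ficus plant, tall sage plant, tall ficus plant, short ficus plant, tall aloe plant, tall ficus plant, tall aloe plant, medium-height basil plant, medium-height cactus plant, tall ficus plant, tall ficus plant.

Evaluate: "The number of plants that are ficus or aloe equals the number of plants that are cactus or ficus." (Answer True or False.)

False

|plants that are ficus or aloe| = 10.
|plants that are cactus or ficus| = 9.
The claim requires 10 = 9, which does not hold.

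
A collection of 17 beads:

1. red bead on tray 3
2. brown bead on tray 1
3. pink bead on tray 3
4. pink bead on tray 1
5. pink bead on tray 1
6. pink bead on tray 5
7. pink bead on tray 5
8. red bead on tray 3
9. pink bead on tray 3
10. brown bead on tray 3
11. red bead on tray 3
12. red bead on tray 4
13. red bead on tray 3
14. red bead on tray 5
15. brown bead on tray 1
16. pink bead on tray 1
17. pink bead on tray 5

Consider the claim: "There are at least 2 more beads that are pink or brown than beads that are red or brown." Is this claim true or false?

beads that are pink or brown: 11.
beads that are red or brown: 9.
The claim requires 11 − 9 = 2 ≥ 2, which holds.

True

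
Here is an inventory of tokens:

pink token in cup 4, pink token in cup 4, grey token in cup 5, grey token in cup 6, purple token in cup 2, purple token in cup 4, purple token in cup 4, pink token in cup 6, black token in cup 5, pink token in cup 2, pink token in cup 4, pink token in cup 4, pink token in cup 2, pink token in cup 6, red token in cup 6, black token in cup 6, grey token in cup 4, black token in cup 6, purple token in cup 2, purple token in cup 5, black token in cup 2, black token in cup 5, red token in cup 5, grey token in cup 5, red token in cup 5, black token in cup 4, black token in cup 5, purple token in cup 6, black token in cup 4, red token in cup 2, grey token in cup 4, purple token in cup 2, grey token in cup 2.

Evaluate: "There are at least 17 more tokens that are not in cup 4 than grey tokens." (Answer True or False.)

|tokens that are not in cup 4| = 23.
|grey tokens| = 6.
The claim requires 23 − 6 = 17 ≥ 17, which holds.

True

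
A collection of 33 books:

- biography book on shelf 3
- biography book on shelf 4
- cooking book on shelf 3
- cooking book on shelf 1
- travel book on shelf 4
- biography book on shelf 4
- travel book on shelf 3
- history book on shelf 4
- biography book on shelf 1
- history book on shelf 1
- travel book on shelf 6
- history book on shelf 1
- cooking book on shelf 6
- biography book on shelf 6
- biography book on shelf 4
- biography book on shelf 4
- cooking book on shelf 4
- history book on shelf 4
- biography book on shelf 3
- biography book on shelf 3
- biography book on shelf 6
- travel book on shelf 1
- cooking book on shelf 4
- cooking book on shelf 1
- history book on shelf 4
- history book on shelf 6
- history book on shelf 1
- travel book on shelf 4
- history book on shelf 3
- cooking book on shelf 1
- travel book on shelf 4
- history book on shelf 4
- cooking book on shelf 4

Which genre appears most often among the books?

Counts by genre: biography 10, history 9, cooking 8, travel 6.
The maximum is 10, held uniquely by biography.

biography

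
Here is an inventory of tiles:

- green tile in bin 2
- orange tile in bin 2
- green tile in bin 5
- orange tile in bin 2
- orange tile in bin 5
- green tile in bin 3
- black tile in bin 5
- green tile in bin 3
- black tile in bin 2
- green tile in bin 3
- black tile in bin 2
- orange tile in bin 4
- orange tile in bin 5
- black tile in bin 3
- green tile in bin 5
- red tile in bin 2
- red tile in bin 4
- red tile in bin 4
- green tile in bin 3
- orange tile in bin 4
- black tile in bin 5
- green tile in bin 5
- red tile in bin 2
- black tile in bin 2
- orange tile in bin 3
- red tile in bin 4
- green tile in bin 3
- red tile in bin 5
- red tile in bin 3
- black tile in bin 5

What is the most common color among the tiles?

Counts by color: green 9, red 7, black 7, orange 7.
The maximum is 9, held uniquely by green.

green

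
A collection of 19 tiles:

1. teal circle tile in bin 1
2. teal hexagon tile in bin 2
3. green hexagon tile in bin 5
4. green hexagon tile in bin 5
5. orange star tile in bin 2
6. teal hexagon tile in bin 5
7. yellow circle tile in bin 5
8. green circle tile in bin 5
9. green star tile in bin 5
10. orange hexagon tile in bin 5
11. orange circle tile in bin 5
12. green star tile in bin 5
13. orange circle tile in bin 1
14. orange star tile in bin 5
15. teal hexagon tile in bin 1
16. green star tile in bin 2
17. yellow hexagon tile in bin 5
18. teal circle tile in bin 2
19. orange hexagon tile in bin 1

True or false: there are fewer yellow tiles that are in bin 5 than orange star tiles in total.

There are 2 yellow tiles in bin 5.
There are 2 orange star tiles.
The claim requires 2 < 2, which does not hold.

False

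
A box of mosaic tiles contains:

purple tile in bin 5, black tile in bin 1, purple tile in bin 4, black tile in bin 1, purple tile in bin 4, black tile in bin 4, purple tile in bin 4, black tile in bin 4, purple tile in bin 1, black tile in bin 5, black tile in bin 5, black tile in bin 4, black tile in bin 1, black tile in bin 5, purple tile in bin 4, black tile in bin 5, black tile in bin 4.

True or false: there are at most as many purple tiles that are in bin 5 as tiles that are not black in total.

True

There is 1 purple tile in bin 5.
There are 6 tiles that are not black.
The claim requires 1 ≤ 6, which holds.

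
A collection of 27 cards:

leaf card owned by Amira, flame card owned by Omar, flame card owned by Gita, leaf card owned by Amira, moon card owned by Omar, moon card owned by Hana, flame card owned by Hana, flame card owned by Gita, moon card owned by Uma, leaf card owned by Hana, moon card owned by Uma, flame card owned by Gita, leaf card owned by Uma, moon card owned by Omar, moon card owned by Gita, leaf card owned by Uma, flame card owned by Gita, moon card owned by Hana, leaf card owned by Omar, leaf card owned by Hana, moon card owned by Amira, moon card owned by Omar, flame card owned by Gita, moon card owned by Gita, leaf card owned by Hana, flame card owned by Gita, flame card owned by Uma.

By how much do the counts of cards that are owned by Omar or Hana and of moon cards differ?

1

cards owned by Omar or Hana: 11. moon cards: 10.
|11 − 10| = 11 − 10 = 1.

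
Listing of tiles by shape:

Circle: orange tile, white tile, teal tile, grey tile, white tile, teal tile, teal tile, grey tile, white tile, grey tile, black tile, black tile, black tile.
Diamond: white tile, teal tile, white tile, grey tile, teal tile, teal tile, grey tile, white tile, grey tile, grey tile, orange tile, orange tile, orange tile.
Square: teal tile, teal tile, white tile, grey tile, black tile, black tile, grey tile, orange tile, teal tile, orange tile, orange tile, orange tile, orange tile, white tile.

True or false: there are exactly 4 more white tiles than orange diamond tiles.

False

|white tiles| = 8.
|orange diamond tiles| = 3.
The claim requires 8 − 3 (= 5) to equal 4, which does not hold.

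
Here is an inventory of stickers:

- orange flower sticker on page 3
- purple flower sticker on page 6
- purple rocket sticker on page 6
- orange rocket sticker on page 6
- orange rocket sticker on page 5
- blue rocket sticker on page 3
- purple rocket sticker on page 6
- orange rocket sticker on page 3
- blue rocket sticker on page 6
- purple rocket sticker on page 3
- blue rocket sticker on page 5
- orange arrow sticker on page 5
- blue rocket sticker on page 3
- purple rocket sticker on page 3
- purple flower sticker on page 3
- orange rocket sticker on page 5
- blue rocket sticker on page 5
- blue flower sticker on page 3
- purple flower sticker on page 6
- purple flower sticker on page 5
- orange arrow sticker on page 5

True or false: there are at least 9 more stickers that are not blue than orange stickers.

|stickers that are not blue| = 15.
|orange stickers| = 7.
The claim requires 15 − 7 = 8 ≥ 9, which does not hold.

False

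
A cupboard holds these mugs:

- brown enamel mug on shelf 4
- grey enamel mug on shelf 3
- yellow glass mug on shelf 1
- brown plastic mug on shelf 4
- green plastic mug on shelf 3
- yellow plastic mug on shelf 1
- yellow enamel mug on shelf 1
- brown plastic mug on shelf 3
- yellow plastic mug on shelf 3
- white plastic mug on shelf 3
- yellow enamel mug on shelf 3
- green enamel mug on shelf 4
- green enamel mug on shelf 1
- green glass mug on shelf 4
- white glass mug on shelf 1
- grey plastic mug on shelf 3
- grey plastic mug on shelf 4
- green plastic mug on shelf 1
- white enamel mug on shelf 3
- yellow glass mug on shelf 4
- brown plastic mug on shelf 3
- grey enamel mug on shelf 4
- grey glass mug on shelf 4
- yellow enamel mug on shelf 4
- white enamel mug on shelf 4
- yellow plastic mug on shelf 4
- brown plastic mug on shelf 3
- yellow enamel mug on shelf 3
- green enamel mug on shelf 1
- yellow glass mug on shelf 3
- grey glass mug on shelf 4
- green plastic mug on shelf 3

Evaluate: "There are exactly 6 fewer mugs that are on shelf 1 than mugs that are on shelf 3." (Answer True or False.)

True

|mugs on shelf 1| = 7.
|mugs on shelf 3| = 13.
The claim requires 13 − 7 (= 6) to equal 6, which holds.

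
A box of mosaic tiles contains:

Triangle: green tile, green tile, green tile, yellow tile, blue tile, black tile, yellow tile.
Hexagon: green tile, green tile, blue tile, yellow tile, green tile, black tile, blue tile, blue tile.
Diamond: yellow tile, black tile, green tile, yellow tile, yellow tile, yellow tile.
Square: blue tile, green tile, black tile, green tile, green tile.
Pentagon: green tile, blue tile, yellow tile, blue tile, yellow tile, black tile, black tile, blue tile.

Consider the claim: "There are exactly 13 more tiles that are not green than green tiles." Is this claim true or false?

|tiles that are not green| = 23.
|green tiles| = 11.
The claim requires 23 − 11 (= 12) to equal 13, which does not hold.

False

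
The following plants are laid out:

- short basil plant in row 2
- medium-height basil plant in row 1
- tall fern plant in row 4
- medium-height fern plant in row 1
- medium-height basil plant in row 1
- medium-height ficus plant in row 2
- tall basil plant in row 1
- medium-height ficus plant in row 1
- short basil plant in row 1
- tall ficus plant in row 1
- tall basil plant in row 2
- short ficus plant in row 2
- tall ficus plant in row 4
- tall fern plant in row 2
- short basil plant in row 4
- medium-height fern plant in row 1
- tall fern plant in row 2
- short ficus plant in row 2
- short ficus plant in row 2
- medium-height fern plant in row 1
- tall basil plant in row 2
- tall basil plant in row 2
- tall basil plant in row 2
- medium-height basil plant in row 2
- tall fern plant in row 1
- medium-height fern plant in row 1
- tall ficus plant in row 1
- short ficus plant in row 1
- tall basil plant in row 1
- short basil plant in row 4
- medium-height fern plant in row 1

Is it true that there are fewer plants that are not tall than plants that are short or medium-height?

There are 18 plants that are not tall.
There are 18 plants that are short or medium-height.
The claim requires 18 < 18, which does not hold.

False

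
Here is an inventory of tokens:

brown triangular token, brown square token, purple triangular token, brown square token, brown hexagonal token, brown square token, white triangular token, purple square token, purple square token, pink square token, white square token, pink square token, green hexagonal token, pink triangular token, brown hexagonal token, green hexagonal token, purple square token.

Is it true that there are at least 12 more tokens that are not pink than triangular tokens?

False

|tokens that are not pink| = 14.
|triangular tokens| = 4.
The claim requires 14 − 4 = 10 ≥ 12, which does not hold.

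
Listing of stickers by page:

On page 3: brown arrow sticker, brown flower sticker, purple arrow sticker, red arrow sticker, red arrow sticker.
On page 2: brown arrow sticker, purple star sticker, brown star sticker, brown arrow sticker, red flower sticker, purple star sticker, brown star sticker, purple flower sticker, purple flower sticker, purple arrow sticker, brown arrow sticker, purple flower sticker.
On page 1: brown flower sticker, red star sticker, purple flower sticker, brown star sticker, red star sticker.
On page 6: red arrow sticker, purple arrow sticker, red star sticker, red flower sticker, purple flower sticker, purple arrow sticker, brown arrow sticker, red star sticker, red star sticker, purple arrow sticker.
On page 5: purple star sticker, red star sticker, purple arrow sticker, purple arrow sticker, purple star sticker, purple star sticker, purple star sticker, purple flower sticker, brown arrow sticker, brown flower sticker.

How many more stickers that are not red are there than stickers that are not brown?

stickers that are not red: 31.
stickers that are not brown: 30.
31 − 30 = 1.

1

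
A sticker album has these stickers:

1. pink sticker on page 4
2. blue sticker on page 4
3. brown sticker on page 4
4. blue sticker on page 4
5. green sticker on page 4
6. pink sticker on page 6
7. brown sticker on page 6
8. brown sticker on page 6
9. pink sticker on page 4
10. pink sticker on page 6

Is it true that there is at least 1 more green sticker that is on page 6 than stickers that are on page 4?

False

green stickers on page 6: 0.
stickers on page 4: 6.
The claim requires 0 − 6 = -6 ≥ 1, which does not hold.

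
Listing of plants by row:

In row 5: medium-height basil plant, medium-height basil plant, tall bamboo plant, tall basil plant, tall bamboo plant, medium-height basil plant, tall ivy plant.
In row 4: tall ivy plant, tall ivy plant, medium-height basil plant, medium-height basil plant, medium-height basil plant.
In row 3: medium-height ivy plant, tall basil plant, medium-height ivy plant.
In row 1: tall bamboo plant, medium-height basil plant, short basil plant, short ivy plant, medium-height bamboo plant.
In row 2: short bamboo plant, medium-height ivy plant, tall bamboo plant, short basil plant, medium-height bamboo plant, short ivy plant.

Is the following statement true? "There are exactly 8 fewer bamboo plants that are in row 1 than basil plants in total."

False

bamboo plants in row 1: 2.
basil plants: 11.
The claim requires 11 − 2 (= 9) to equal 8, which does not hold.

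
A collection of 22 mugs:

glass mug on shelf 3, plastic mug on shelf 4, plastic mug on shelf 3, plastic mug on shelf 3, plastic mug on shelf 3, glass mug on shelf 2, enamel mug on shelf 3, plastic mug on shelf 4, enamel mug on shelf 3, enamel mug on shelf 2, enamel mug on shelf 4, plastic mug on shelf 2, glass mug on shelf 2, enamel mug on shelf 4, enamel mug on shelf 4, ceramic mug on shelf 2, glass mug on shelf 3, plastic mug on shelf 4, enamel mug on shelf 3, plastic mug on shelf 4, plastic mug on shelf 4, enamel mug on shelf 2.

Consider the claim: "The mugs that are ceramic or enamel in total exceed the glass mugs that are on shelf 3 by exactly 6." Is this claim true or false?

There are 9 mugs that are ceramic or enamel.
There are 2 glass mugs on shelf 3.
The claim requires 9 − 2 (= 7) to equal 6, which does not hold.

False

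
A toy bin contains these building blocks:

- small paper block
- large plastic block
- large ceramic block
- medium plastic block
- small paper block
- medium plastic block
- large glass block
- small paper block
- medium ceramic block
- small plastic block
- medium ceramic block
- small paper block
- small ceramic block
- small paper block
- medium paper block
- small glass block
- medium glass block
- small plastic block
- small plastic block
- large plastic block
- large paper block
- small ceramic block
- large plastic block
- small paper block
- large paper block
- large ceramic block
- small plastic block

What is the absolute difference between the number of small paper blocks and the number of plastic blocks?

3

small paper blocks: 6. plastic blocks: 9.
|6 − 9| = 9 − 6 = 3.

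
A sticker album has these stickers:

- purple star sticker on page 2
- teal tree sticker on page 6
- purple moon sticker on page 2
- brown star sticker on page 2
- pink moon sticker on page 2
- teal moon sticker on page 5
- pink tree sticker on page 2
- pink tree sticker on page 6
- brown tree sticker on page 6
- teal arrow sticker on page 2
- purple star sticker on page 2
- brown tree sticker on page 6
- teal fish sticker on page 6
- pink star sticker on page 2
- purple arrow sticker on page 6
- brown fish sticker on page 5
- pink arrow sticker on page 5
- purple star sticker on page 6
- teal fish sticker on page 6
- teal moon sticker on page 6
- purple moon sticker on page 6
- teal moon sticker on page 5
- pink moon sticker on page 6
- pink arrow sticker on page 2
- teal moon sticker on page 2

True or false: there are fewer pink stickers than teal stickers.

True

|pink stickers| = 7.
|teal stickers| = 8.
The claim requires 7 < 8, which holds.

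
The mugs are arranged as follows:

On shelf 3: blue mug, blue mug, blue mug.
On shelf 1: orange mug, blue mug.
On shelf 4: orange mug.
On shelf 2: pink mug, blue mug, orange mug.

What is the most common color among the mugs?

Counts by color: blue 5, orange 3, pink 1.
The maximum is 5, held uniquely by blue.

blue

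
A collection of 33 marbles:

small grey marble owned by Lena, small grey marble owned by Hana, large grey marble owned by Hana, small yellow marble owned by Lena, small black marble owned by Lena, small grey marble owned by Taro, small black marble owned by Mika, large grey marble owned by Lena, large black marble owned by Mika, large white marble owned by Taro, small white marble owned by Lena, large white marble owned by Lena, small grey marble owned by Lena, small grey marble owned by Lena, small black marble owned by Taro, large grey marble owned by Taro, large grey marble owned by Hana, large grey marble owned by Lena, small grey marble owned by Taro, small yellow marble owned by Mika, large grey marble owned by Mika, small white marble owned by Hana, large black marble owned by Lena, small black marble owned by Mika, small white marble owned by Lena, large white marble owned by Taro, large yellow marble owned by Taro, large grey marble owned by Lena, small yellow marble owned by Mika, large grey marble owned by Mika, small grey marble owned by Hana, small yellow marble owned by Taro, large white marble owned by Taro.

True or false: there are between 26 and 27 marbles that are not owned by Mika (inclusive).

True

marbles that are not owned by Mika: 26.
The claim requires 26 ≤ 26 ≤ 27, which holds.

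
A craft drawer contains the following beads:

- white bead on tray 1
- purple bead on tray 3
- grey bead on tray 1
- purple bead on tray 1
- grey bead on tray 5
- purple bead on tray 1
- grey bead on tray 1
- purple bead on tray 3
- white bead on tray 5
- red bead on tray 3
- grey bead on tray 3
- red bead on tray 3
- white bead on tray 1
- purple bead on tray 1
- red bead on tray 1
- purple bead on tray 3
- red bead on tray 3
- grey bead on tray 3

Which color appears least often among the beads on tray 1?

red

Counts by color (restricted to beads on tray 1): purple 3, white 2, grey 2, red 1.
The minimum is 1, held uniquely by red.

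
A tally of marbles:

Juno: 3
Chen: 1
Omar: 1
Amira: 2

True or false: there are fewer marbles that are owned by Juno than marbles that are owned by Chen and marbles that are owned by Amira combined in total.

Count of marbles owned by Juno: 3.
marbles owned by Chen: 1; marbles owned by Amira: 2; combined: 1 + 2 = 3.
The claim requires 3 < 3, which does not hold.

False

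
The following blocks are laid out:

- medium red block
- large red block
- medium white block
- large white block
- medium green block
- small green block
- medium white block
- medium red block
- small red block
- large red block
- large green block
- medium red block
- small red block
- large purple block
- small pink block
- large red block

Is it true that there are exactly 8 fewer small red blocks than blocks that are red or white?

There are 2 small red blocks.
There are 11 blocks that are red or white.
The claim requires 11 − 2 (= 9) to equal 8, which does not hold.

False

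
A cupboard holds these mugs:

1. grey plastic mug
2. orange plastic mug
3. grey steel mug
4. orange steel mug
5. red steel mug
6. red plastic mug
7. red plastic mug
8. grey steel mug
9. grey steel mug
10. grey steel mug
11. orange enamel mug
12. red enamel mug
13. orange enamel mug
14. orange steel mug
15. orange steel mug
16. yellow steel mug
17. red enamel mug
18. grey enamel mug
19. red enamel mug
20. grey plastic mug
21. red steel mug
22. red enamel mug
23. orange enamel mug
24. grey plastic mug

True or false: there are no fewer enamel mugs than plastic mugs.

enamel mugs: 8.
plastic mugs: 6.
The claim requires 8 ≥ 6, which holds.

True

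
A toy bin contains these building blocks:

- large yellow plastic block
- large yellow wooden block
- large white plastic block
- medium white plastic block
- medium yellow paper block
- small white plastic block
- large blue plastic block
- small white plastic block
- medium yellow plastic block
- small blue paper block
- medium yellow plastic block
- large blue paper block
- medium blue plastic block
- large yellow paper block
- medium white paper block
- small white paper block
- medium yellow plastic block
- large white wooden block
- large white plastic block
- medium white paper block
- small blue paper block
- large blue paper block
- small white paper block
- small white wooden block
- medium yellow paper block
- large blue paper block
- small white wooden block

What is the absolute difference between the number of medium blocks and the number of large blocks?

medium blocks: 9. large blocks: 10.
|9 − 10| = 10 − 9 = 1.

1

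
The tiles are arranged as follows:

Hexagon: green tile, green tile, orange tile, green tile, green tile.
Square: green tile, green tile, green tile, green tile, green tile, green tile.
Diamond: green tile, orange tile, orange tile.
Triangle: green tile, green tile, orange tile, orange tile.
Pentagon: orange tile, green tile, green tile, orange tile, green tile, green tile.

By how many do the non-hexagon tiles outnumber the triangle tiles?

15

non-hexagon tiles: 19.
triangle tiles: 4.
19 − 4 = 15.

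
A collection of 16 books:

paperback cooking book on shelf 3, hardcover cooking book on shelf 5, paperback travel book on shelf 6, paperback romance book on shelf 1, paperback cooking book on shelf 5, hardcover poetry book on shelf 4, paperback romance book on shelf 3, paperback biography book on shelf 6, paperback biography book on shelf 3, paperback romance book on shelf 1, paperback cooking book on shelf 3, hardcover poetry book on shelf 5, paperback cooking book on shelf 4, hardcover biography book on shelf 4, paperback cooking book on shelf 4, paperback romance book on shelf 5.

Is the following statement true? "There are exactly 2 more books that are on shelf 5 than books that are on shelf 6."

There are 4 books on shelf 5.
There are 2 books on shelf 6.
The claim requires 4 − 2 (= 2) to equal 2, which holds.

True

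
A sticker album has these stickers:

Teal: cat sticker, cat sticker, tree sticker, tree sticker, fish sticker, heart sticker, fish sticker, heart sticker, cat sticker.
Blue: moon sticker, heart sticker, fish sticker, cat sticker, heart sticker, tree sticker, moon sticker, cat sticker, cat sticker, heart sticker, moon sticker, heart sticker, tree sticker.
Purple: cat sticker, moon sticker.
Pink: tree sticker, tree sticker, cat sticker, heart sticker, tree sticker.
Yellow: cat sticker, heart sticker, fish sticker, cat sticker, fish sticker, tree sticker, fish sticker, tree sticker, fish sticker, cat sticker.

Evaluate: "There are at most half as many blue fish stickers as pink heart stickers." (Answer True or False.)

|blue fish stickers| = 1.
|pink heart stickers| = 1.
The claim requires 2 × 1 = 2 ≤ 1, which does not hold.

False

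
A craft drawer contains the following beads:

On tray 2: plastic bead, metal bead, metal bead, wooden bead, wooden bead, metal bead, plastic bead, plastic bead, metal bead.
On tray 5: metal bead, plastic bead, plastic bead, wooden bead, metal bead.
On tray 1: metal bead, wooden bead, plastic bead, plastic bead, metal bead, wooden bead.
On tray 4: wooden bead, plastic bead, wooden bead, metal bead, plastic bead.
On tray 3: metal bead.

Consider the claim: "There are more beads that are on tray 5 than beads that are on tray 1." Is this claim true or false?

beads on tray 5: 5.
beads on tray 1: 6.
The claim requires 5 > 6, which does not hold.

False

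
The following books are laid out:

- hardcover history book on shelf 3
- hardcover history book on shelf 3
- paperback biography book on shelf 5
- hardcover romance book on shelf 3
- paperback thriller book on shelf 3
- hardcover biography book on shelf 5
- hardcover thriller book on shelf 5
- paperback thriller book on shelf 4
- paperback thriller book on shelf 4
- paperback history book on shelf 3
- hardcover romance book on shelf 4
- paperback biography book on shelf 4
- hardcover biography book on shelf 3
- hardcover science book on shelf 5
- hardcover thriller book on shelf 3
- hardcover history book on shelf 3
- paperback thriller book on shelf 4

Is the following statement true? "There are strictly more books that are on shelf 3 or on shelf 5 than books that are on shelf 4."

|books on shelf 3 or on shelf 5| = 12.
|books on shelf 4| = 5.
The claim requires 12 > 5, which holds.

True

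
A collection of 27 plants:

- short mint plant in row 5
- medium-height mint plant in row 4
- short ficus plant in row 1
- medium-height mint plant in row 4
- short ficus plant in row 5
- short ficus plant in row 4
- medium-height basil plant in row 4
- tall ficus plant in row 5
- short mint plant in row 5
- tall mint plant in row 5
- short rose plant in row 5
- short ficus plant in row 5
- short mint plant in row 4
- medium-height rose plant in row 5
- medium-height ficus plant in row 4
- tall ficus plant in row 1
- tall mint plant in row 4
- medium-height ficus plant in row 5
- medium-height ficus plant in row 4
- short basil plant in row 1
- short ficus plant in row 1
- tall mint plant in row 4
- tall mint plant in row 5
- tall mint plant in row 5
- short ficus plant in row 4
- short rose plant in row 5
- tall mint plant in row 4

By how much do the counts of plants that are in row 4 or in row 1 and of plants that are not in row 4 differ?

plants in row 4 or in row 1: 15. plants that are not in row 4: 16.
|15 − 16| = 16 − 15 = 1.

1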